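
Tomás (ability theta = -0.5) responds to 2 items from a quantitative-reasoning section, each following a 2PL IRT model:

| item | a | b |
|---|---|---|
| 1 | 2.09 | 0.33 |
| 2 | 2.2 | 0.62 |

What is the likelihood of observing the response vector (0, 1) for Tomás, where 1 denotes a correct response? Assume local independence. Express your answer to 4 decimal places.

P(theta) = 1 / (1 + exp(−a(theta − b)))
P_1 = 1/(1+e^{1.7347}) = 0.1500
P_2 = 1/(1+e^{2.4640}) = 0.0784
L = (1−P_1) × P_2 = 0.8500 × 0.0784 = 0.06666

0.0667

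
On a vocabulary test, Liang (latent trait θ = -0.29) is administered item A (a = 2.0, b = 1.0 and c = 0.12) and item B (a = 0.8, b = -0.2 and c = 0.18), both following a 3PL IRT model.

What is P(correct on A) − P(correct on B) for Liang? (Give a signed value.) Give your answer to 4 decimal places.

P(θ) = c + (1 − c) · 1 / (1 + exp(−a(θ − b)))
P_A = 0.1820
P_B = 0.5752
P_A − P_B = -0.3933

-0.3933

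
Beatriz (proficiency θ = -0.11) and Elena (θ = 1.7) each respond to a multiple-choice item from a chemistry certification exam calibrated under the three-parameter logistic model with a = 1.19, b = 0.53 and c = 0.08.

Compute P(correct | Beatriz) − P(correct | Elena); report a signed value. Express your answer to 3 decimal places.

P(θ) = c + (1 − c) · 1 / (1 + exp(−a(θ − b)))
P(Beatriz) = 0.3728  [exponent -0.7616]
P(Elena) = 0.8169  [exponent 1.3923]
Difference = 0.3728 − 0.8169 = -0.4440

-0.444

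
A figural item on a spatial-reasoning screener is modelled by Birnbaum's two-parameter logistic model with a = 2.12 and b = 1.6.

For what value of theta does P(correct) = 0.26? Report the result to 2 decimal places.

P(theta) = 1 / (1 + exp(−a(theta − b)))
logit = ln(0.2600/0.7400) = -1.0460
theta = b + logit/(a) = 1.6 + (-1.0460)/2.1200 = 1.1066

1.11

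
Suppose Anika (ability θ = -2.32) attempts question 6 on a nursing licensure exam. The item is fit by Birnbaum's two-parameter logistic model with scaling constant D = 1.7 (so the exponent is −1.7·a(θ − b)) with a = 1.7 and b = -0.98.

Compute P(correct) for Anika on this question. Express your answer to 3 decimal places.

P(θ) = 1 / (1 + exp(−D·a(θ − b)))
Exponent: 1.7 × 1.7 × (-2.32 − (-0.98)) = -3.8726
1/(1 + e^{3.8726}) = 0.0204
P = 0.0204

0.020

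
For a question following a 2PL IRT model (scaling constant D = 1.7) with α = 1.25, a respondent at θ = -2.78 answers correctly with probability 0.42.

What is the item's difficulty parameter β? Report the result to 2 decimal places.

-2.63

P(θ) = 1 / (1 + exp(−D·α(θ − β)))
logit(0.42) = ln(0.42/0.58) = -0.3228
β = θ − logit/(1.7·α) = -2.78 − (-0.3228)/2.1250 = -2.6281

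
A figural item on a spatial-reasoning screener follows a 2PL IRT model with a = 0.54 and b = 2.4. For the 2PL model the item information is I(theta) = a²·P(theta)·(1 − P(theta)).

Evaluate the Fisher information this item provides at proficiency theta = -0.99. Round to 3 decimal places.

P = 1/(1+e^{1.8306}) = 0.1382
P(1−P) = 0.1382 × 0.8618 = 0.1191
I = a² × P(1−P) = 0.54² × 0.1191 = 0.03472

0.035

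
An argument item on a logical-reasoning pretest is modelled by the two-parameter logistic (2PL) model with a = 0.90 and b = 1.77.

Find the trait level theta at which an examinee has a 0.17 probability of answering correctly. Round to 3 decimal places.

0.008

P(theta) = 1 / (1 + exp(−a(theta − b)))
logit = ln(0.1700/0.8300) = -1.5856
theta = b + logit/(a) = 1.77 + (-1.5856)/0.9000 = 0.0082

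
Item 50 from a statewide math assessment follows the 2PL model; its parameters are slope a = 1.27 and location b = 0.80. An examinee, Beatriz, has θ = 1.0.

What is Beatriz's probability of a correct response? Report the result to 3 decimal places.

P(θ) = 1 / (1 + exp(−a(θ − b)))
Exponent: 1.27 × (1.0 − 0.80) = 0.2540
1/(1 + e^{-0.2540}) = 0.5632

0.563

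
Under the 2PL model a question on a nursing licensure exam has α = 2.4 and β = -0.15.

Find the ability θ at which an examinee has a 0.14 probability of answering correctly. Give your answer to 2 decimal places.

-0.91

P(θ) = 1 / (1 + exp(−α(θ − β)))
logit = ln(0.1400/0.8600) = -1.8153
θ = β + logit/(α) = -0.15 + (-1.8153)/2.4000 = -0.9064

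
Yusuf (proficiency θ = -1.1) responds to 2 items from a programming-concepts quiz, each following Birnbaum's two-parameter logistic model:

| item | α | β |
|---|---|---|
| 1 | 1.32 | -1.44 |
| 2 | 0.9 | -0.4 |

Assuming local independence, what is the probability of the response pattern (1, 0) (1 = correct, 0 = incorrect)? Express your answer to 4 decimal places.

P(θ) = 1 / (1 + exp(−α(θ − β)))
P_1 = 1/(1+e^{-0.4488}) = 0.6104
P_2 = 1/(1+e^{0.6300}) = 0.3475
L = P_1 × (1−P_2) = 0.6104 × 0.6525 = 0.39825

0.3982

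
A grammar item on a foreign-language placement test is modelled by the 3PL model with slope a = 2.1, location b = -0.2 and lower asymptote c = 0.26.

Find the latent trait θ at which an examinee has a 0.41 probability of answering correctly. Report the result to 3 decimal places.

P(θ) = c + (1 − c) · 1 / (1 + exp(−a(θ − b)))
Remove guessing floor: (0.41 − 0.26)/(1 − 0.26) = 0.2027
logit = ln(0.2027/0.7973) = -1.3695
θ = b + logit/(a) = -0.2 + (-1.3695)/2.1000 = -0.8521

-0.852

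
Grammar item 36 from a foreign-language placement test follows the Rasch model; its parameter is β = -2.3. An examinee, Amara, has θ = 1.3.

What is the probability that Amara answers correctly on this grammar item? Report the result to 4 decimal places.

P(θ) = 1 / (1 + exp(−(θ − β)))
Exponent: (1.3 − (-2.3)) = 3.6000
1/(1 + e^{-3.6000}) = 0.9734
P = 0.9734

0.9734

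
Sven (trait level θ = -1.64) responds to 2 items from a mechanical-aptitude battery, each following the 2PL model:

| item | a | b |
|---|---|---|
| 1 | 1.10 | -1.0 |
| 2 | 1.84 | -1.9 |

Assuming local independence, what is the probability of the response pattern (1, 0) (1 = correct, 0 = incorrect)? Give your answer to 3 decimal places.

P(θ) = 1 / (1 + exp(−a(θ − b)))
P_1 = 1/(1+e^{0.7040}) = 0.3309
P_2 = 1/(1+e^{-0.4784}) = 0.6174
L = P_1 × (1−P_2) = 0.3309 × 0.3826 = 0.12662

0.127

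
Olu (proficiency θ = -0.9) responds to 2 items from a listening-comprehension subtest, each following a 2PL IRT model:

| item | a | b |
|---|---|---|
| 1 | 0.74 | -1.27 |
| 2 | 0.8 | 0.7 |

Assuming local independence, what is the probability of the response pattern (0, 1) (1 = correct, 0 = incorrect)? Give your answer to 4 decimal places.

P(θ) = 1 / (1 + exp(−a(θ − b)))
P_1 = 1/(1+e^{-0.2738}) = 0.5680
P_2 = 1/(1+e^{1.2800}) = 0.2176
L = (1−P_1) × P_2 = 0.4320 × 0.2176 = 0.09398

0.0940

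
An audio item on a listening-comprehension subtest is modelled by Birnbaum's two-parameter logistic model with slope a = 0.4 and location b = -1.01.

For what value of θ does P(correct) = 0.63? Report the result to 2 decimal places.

P(θ) = 1 / (1 + exp(−a(θ − b)))
logit = ln(0.6300/0.3700) = 0.5322
θ = b + logit/(a) = -1.01 + 0.5322/0.4000 = 0.3205

0.32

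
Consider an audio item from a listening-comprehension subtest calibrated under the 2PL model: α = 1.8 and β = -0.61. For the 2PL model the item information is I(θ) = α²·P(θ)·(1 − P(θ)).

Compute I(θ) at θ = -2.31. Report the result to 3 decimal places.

0.139

P = 1/(1+e^{3.0600}) = 0.0448
P(1−P) = 0.0448 × 0.9552 = 0.0428
I = α² × P(1−P) = 1.8² × 0.0428 = 0.13861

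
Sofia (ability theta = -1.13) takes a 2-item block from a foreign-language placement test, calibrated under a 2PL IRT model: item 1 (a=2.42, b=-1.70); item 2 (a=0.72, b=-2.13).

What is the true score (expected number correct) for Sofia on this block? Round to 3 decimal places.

1.472

P(theta) = 1 / (1 + exp(−a(theta − b)))
P_1 = 1/(1+e^{-1.3794}) = 0.7989
P_2 = 1/(1+e^{-0.7200}) = 0.6726
E[score] = 0.7989 + 0.6726 = 1.4715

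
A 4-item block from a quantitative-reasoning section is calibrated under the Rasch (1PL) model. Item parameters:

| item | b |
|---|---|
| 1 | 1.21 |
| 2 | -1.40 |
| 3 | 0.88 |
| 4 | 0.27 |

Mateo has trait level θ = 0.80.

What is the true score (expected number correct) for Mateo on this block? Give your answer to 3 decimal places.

2.409

P(θ) = 1 / (1 + exp(−(θ − b)))
P_1 = 1/(1+e^{0.4100}) = 0.3989
P_2 = 1/(1+e^{-2.2000}) = 0.9002
P_3 = 1/(1+e^{0.0800}) = 0.4800
P_4 = 1/(1+e^{-0.5300}) = 0.6295
E[score] = 0.3989 + 0.9002 + 0.4800 + 0.6295 = 2.4087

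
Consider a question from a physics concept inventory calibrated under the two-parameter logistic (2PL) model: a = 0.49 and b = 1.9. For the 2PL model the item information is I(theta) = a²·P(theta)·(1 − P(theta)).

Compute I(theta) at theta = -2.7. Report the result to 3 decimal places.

P = 1/(1+e^{2.2540}) = 0.0950
P(1−P) = 0.0950 × 0.9050 = 0.0860
I = a² × P(1−P) = 0.49² × 0.0860 = 0.02064

0.021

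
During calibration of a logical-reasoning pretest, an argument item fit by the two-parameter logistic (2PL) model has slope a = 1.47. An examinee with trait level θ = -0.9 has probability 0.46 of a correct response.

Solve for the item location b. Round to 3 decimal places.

P(θ) = 1 / (1 + exp(−a(θ − b)))
logit(0.46) = ln(0.46/0.54) = -0.1603
b = θ − logit/(a) = -0.9 − (-0.1603)/1.4700 = -0.7909

-0.791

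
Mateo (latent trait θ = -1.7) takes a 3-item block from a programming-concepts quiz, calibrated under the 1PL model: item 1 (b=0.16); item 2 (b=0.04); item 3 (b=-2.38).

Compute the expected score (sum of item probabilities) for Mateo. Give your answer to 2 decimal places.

P(θ) = 1 / (1 + exp(−(θ − b)))
P_1 = 1/(1+e^{1.8600}) = 0.1347
P_2 = 1/(1+e^{1.7400}) = 0.1493
P_3 = 1/(1+e^{-0.6800}) = 0.6637
E[score] = 0.1347 + 0.1493 + 0.6637 = 0.9478

0.95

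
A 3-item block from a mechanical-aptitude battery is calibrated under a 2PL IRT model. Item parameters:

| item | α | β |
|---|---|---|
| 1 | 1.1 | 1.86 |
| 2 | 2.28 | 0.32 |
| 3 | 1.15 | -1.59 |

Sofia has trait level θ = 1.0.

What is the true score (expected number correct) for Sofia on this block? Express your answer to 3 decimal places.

P(θ) = 1 / (1 + exp(−α(θ − β)))
P_1 = 1/(1+e^{0.9460}) = 0.2797
P_2 = 1/(1+e^{-1.5504}) = 0.8250
P_3 = 1/(1+e^{-2.9785}) = 0.9516
E[score] = 0.2797 + 0.8250 + 0.9516 = 2.0563

2.056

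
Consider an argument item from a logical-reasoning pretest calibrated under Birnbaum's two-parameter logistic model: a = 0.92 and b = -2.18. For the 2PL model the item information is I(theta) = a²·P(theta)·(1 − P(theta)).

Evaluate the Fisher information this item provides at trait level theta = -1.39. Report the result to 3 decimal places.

0.186

P = 1/(1+e^{-0.7268}) = 0.6741
P(1−P) = 0.6741 × 0.3259 = 0.2197
I = a² × P(1−P) = 0.92² × 0.2197 = 0.18594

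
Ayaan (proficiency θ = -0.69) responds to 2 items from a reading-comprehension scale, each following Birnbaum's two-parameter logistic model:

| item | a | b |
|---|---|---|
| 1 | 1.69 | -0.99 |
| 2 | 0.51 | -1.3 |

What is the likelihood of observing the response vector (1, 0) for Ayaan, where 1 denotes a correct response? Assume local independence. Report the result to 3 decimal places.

P(θ) = 1 / (1 + exp(−a(θ − b)))
P_1 = 1/(1+e^{-0.5070}) = 0.6241
P_2 = 1/(1+e^{-0.3111}) = 0.5772
L = P_1 × (1−P_2) = 0.6241 × 0.4228 = 0.26390

0.264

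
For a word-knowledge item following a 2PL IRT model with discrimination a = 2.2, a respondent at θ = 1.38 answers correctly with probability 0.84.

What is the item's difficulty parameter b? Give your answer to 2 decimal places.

0.63

P(θ) = 1 / (1 + exp(−a(θ − b)))
logit(0.84) = ln(0.84/0.16) = 1.6582
b = θ − logit/(a) = 1.38 − 1.6582/2.2000 = 0.6263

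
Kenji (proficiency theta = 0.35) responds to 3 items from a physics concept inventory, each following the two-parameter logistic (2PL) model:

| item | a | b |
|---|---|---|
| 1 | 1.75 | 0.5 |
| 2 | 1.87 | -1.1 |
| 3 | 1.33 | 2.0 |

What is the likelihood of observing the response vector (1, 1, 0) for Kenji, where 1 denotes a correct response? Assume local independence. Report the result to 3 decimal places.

0.367

P(theta) = 1 / (1 + exp(−a(theta − b)))
P_1 = 1/(1+e^{0.2625}) = 0.4347
P_2 = 1/(1+e^{-2.7115}) = 0.9377
P_3 = 1/(1+e^{2.1945}) = 0.1002
L = P_1 × P_2 × (1−P_3) = 0.4347 × 0.9377 × 0.8998 = 0.36680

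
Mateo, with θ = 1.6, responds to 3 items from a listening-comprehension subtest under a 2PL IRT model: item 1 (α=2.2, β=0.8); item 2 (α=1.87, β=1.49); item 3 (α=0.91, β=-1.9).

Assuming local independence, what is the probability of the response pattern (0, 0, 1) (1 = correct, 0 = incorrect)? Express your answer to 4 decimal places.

P(θ) = 1 / (1 + exp(−α(θ − β)))
P_1 = 1/(1+e^{-1.7600}) = 0.8532
P_2 = 1/(1+e^{-0.2057}) = 0.5512
P_3 = 1/(1+e^{-3.1850}) = 0.9603
L = (1−P_1) × (1−P_2) × P_3 = 0.1468 × 0.4488 × 0.9603 = 0.06326

0.0633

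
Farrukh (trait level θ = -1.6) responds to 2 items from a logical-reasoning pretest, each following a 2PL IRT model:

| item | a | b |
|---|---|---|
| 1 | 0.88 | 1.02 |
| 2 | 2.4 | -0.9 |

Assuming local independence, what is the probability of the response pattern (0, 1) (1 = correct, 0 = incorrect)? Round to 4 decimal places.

0.1429

P(θ) = 1 / (1 + exp(−a(θ − b)))
P_1 = 1/(1+e^{2.3056}) = 0.0907
P_2 = 1/(1+e^{1.6800}) = 0.1571
L = (1−P_1) × P_2 = 0.9093 × 0.1571 = 0.14285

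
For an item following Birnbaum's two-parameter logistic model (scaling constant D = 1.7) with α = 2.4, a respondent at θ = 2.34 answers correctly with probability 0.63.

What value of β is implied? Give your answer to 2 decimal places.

P(θ) = 1 / (1 + exp(−D·α(θ − β)))
logit(0.63) = ln(0.63/0.37) = 0.5322
β = θ − logit/(1.7·α) = 2.34 − 0.5322/4.0800 = 2.2096

2.21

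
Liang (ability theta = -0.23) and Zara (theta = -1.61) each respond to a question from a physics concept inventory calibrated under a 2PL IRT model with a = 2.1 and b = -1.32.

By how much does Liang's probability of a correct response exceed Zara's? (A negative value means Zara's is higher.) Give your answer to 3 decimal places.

0.556

P(theta) = 1 / (1 + exp(−a(theta − b)))
P(Liang) = 0.9080  [exponent 2.2890]
P(Zara) = 0.3523  [exponent -0.6090]
Difference = 0.9080 − 0.3523 = 0.5557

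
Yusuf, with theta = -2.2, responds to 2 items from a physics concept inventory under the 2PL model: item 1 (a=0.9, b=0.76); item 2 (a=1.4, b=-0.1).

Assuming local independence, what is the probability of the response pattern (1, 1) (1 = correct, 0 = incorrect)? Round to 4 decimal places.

0.0033

P(theta) = 1 / (1 + exp(−a(theta − b)))
P_1 = 1/(1+e^{2.6640}) = 0.0651
P_2 = 1/(1+e^{2.9400}) = 0.0502
L = P_1 × P_2 = 0.0651 × 0.0502 = 0.00327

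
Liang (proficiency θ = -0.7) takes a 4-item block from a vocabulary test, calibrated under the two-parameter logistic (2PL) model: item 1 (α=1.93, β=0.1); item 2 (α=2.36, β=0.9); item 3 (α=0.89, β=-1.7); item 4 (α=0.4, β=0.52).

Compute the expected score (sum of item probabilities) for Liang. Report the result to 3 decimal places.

P(θ) = 1 / (1 + exp(−α(θ − β)))
P_1 = 1/(1+e^{1.5440}) = 0.1760
P_2 = 1/(1+e^{3.7760}) = 0.0224
P_3 = 1/(1+e^{-0.8900}) = 0.7089
P_4 = 1/(1+e^{0.4880}) = 0.3804
E[score] = 0.1760 + 0.0224 + 0.7089 + 0.3804 = 1.2876

1.288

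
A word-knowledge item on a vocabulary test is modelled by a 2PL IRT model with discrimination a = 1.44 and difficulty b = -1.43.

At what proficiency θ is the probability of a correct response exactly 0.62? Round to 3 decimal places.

P(θ) = 1 / (1 + exp(−a(θ − b)))
logit = ln(0.6200/0.3800) = 0.4895
θ = b + logit/(a) = -1.43 + 0.4895/1.4400 = -1.0900

-1.090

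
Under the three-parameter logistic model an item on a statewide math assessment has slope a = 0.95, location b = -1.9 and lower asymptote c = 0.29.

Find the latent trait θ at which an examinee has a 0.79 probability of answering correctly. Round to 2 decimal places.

-0.99

P(θ) = c + (1 − c) · 1 / (1 + exp(−a(θ − b)))
Remove guessing floor: (0.79 − 0.29)/(1 − 0.29) = 0.7042
logit = ln(0.7042/0.2958) = 0.8675
θ = b + logit/(a) = -1.9 + 0.8675/0.9500 = -0.9868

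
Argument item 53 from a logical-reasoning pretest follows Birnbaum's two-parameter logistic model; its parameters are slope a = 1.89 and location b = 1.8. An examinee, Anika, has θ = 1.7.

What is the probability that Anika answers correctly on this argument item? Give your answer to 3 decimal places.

P(θ) = 1 / (1 + exp(−a(θ − b)))
Exponent: 1.89 × (1.7 − 1.8) = -0.1890
1/(1 + e^{0.1890}) = 0.4529

0.453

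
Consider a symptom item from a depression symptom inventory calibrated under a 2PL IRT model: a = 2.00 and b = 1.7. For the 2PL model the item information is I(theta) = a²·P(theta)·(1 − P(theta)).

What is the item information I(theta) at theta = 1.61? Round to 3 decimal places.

0.992

P = 1/(1+e^{0.1800}) = 0.4551
P(1−P) = 0.4551 × 0.5449 = 0.2480
I = a² × P(1−P) = 2.00² × 0.2480 = 0.99194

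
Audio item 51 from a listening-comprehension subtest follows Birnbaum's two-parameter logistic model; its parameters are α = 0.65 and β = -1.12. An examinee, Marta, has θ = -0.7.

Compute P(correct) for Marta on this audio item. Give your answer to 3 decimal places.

P(θ) = 1 / (1 + exp(−α(θ − β)))
Exponent: 0.65 × (-0.7 − (-1.12)) = 0.2730
1/(1 + e^{-0.2730}) = 0.5678

0.568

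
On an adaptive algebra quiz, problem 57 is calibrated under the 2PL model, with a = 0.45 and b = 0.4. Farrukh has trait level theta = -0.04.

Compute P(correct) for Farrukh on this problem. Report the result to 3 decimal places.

P(theta) = 1 / (1 + exp(−a(theta − b)))
Exponent: 0.45 × (-0.04 − 0.4) = -0.1980
1/(1 + e^{0.1980}) = 0.4507

0.451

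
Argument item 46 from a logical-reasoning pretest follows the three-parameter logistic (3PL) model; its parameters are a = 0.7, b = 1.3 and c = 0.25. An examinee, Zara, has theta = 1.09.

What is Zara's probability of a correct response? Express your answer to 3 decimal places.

P(theta) = c + (1 − c) · 1 / (1 + exp(−a(theta − b)))
Exponent: 0.7 × (1.09 − 1.3) = -0.1470
1/(1 + e^{0.1470}) = 0.4633
P = 0.25 + 0.75 × 0.4633 = 0.5975

0.597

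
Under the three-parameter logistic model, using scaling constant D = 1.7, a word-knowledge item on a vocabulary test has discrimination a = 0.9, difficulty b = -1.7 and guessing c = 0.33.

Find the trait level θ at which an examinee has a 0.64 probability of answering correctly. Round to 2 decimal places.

P(θ) = c + (1 − c) · 1 / (1 + exp(−D·a(θ − b)))
Remove guessing floor: (0.64 − 0.33)/(1 − 0.33) = 0.4627
logit = ln(0.4627/0.5373) = -0.1495
θ = b + logit/(1.7·a) = -1.7 + (-0.1495)/1.5300 = -1.7977

-1.80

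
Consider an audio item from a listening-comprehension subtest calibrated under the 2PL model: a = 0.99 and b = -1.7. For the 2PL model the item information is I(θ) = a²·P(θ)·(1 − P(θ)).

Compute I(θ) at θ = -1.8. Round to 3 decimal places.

0.244

P = 1/(1+e^{0.0990}) = 0.4753
P(1−P) = 0.4753 × 0.5247 = 0.2494
I = a² × P(1−P) = 0.99² × 0.2494 = 0.24443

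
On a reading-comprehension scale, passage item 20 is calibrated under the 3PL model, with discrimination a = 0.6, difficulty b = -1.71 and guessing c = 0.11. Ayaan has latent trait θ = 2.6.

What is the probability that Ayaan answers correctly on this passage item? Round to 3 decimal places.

P(θ) = c + (1 − c) · 1 / (1 + exp(−a(θ − b)))
Exponent: 0.6 × (2.6 − (-1.71)) = 2.5860
1/(1 + e^{-2.5860}) = 0.9300
P = 0.11 + 0.89 × 0.9300 = 0.9377

0.938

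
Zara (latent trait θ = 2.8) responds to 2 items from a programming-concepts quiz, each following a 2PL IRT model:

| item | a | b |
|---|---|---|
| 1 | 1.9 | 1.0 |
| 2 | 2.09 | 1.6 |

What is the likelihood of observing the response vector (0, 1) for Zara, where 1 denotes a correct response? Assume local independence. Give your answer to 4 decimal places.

0.0293

P(θ) = 1 / (1 + exp(−a(θ − b)))
P_1 = 1/(1+e^{-3.4200}) = 0.9683
P_2 = 1/(1+e^{-2.5080}) = 0.9247
L = (1−P_1) × P_2 = 0.0317 × 0.9247 = 0.02929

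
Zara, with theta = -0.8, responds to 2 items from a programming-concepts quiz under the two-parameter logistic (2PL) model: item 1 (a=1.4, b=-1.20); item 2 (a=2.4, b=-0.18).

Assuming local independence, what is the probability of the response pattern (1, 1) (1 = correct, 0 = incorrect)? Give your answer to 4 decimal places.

P(theta) = 1 / (1 + exp(−a(theta − b)))
P_1 = 1/(1+e^{-0.5600}) = 0.6365
P_2 = 1/(1+e^{1.4880}) = 0.1842
L = P_1 × P_2 = 0.6365 × 0.1842 = 0.11725

0.1172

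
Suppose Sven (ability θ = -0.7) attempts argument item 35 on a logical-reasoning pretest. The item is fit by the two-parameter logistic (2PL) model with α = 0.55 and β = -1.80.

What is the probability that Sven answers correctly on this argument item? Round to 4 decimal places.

0.6468

P(θ) = 1 / (1 + exp(−α(θ − β)))
Exponent: 0.55 × (-0.7 − (-1.80)) = 0.6050
1/(1 + e^{-0.6050}) = 0.6468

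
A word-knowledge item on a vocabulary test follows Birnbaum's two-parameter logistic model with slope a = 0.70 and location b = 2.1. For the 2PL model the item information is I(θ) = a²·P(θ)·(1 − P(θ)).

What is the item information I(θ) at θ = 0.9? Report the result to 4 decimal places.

0.1032

P = 1/(1+e^{0.8400}) = 0.3015
P(1−P) = 0.3015 × 0.6985 = 0.2106
I = a² × P(1−P) = 0.70² × 0.2106 = 0.10320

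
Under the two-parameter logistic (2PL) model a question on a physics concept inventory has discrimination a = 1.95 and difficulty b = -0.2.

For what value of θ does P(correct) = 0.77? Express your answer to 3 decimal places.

0.420

P(θ) = 1 / (1 + exp(−a(θ − b)))
logit = ln(0.7700/0.2300) = 1.2083
θ = b + logit/(a) = -0.2 + 1.2083/1.9500 = 0.4196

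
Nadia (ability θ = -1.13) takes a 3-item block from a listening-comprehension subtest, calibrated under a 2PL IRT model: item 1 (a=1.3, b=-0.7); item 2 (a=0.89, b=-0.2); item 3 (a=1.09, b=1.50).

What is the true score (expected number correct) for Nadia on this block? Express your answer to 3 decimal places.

0.722

P(θ) = 1 / (1 + exp(−a(θ − b)))
P_1 = 1/(1+e^{0.5590}) = 0.3638
P_2 = 1/(1+e^{0.8277}) = 0.3041
P_3 = 1/(1+e^{2.8667}) = 0.0538
E[score] = 0.3638 + 0.3041 + 0.0538 = 0.7217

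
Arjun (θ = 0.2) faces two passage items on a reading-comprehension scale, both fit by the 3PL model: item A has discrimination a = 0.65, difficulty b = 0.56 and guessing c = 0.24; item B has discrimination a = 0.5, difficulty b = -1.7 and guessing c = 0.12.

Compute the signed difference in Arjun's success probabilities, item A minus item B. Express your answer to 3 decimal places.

-0.179

P(θ) = c + (1 − c) · 1 / (1 + exp(−a(θ − b)))
P_A = 0.5757
P_B = 0.7546
P_A − P_B = -0.1788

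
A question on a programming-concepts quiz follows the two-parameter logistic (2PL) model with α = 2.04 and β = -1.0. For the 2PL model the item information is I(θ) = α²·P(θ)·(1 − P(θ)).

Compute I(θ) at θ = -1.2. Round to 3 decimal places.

0.998

P = 1/(1+e^{0.4080}) = 0.3994
P(1−P) = 0.3994 × 0.6006 = 0.2399
I = α² × P(1−P) = 2.04² × 0.2399 = 0.99828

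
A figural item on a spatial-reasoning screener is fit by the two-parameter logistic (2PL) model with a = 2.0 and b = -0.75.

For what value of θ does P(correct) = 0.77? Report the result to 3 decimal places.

-0.146

P(θ) = 1 / (1 + exp(−a(θ − b)))
logit = ln(0.7700/0.2300) = 1.2083
θ = b + logit/(a) = -0.75 + 1.2083/2.0000 = -0.1458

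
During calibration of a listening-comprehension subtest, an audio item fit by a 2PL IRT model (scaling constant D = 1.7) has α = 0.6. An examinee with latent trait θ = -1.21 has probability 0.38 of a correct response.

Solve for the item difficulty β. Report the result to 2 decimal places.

-0.73

P(θ) = 1 / (1 + exp(−D·α(θ − β)))
logit(0.38) = ln(0.38/0.62) = -0.4895
β = θ − logit/(1.7·α) = -1.21 − (-0.4895)/1.0200 = -0.7301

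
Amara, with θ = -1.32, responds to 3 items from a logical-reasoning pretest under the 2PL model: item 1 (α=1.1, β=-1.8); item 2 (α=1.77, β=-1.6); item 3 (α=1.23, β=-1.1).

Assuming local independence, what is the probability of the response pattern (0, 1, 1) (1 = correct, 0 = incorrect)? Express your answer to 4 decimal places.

P(θ) = 1 / (1 + exp(−α(θ − β)))
P_1 = 1/(1+e^{-0.5280}) = 0.6290
P_2 = 1/(1+e^{-0.4956}) = 0.6214
P_3 = 1/(1+e^{0.2706}) = 0.4328
L = (1−P_1) × P_2 × P_3 = 0.3710 × 0.6214 × 0.4328 = 0.09977

0.0998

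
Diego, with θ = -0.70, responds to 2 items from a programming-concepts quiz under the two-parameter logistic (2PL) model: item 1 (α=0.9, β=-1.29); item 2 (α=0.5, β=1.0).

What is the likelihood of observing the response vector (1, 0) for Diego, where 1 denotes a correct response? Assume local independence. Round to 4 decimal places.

P(θ) = 1 / (1 + exp(−α(θ − β)))
P_1 = 1/(1+e^{-0.5310}) = 0.6297
P_2 = 1/(1+e^{0.8500}) = 0.2994
L = P_1 × (1−P_2) = 0.6297 × 0.7006 = 0.44116

0.4412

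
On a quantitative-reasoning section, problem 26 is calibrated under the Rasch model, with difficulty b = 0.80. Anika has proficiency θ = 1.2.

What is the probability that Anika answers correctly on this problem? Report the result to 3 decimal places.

0.599

P(θ) = 1 / (1 + exp(−(θ − b)))
Exponent: (1.2 − 0.80) = 0.4000
1/(1 + e^{-0.4000}) = 0.5987
P = 0.5987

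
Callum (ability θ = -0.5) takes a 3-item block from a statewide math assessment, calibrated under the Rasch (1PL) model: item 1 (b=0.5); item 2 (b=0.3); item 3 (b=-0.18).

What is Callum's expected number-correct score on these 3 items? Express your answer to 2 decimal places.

1.00

P(θ) = 1 / (1 + exp(−(θ − b)))
P_1 = 1/(1+e^{1.0000}) = 0.2689
P_2 = 1/(1+e^{0.8000}) = 0.3100
P_3 = 1/(1+e^{0.3200}) = 0.4207
E[score] = 0.2689 + 0.3100 + 0.4207 = 0.9996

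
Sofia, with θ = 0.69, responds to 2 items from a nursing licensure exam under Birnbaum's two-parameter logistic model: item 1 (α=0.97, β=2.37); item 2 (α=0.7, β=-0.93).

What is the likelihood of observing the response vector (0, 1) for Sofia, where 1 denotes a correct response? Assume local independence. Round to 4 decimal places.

0.6326

P(θ) = 1 / (1 + exp(−α(θ − β)))
P_1 = 1/(1+e^{1.6296}) = 0.1639
P_2 = 1/(1+e^{-1.1340}) = 0.7566
L = (1−P_1) × P_2 = 0.8361 × 0.7566 = 0.63258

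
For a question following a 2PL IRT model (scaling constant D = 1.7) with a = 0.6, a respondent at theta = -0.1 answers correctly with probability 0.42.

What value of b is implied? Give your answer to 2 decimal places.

0.22

P(theta) = 1 / (1 + exp(−D·a(theta − b)))
logit(0.42) = ln(0.42/0.58) = -0.3228
b = theta − logit/(1.7·a) = -0.1 − (-0.3228)/1.0200 = 0.2164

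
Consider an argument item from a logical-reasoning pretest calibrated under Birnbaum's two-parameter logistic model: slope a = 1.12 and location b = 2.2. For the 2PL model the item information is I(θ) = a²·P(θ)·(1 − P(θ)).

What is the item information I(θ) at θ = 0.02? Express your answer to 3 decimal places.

P = 1/(1+e^{2.4416}) = 0.0801
P(1−P) = 0.0801 × 0.9199 = 0.0736
I = a² × P(1−P) = 1.12² × 0.0736 = 0.09238

0.092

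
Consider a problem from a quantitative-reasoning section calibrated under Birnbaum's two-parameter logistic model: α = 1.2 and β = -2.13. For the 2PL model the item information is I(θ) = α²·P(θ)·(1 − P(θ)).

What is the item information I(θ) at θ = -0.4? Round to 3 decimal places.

0.143

P = 1/(1+e^{-2.0760}) = 0.8885
P(1−P) = 0.8885 × 0.1115 = 0.0990
I = α² × P(1−P) = 1.2² × 0.0990 = 0.14260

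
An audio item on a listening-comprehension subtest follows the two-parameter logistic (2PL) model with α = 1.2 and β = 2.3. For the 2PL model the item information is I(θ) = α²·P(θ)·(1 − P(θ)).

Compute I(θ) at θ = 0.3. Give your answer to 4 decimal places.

0.1098

P = 1/(1+e^{2.4000}) = 0.0832
P(1−P) = 0.0832 × 0.9168 = 0.0763
I = α² × P(1−P) = 1.2² × 0.0763 = 0.10981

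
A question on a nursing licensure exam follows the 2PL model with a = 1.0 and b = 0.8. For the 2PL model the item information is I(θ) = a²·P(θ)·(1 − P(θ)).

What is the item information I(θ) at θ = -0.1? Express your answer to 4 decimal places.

P = 1/(1+e^{0.9000}) = 0.2891
P(1−P) = 0.2891 × 0.7109 = 0.2055
I = a² × P(1−P) = 1.0² × 0.2055 = 0.20550

0.2055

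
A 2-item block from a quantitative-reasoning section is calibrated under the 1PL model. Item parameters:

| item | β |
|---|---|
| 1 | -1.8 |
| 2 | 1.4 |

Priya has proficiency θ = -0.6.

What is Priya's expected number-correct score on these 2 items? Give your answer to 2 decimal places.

P(θ) = 1 / (1 + exp(−(θ − β)))
P_1 = 1/(1+e^{-1.2000}) = 0.7685
P_2 = 1/(1+e^{2.0000}) = 0.1192
E[score] = 0.7685 + 0.1192 = 0.8877

0.89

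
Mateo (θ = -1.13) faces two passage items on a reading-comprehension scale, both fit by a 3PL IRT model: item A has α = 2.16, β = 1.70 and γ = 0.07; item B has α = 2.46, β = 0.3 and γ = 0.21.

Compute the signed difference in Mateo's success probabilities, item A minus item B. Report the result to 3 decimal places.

P(θ) = γ + (1 − γ) · 1 / (1 + exp(−α(θ − β)))
P_A = 0.0721
P_B = 0.2328
P_A − P_B = -0.1607

-0.161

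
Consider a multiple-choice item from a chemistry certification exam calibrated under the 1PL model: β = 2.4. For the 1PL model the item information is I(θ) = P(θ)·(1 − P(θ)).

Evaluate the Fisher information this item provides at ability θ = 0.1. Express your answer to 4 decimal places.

P = 1/(1+e^{2.3000}) = 0.0911
P(1−P) = 0.0911 × 0.9089 = 0.0828
I = P(1−P) = 0.08282

0.0828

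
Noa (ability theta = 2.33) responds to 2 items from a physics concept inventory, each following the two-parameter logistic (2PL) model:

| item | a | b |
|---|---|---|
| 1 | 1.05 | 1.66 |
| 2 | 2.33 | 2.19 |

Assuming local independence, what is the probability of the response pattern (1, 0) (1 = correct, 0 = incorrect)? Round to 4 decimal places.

0.2804

P(theta) = 1 / (1 + exp(−a(theta − b)))
P_1 = 1/(1+e^{-0.7035}) = 0.6690
P_2 = 1/(1+e^{-0.3262}) = 0.5808
L = P_1 × (1−P_2) = 0.6690 × 0.4192 = 0.28041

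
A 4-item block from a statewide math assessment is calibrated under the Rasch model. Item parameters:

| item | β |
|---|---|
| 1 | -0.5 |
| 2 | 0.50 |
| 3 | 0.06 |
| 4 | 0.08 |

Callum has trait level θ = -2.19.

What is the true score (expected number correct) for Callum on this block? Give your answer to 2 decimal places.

P(θ) = 1 / (1 + exp(−(θ − β)))
P_1 = 1/(1+e^{1.6900}) = 0.1558
P_2 = 1/(1+e^{2.6900}) = 0.0636
P_3 = 1/(1+e^{2.2500}) = 0.0953
P_4 = 1/(1+e^{2.2700}) = 0.0936
E[score] = 0.1558 + 0.0636 + 0.0953 + 0.0936 = 0.4083

0.41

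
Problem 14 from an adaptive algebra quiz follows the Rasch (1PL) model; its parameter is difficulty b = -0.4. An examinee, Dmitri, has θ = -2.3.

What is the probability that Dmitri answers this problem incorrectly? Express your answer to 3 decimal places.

0.870

P(θ) = 1 / (1 + exp(−(θ − b)))
Exponent: (-2.3 − (-0.4)) = -1.9000
1/(1 + e^{1.9000}) = 0.1301
P = 0.1301
P(incorrect) = 1 − 0.1301 = 0.8699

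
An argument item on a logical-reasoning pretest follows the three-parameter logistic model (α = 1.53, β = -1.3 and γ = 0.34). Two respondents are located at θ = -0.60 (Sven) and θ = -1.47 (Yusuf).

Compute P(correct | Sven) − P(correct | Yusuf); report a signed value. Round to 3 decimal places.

P(θ) = γ + (1 − γ) · 1 / (1 + exp(−α(θ − β)))
P(Sven) = 0.8316  [exponent 1.0710]
P(Yusuf) = 0.6273  [exponent -0.2601]
Difference = 0.8316 − 0.6273 = 0.2042

0.204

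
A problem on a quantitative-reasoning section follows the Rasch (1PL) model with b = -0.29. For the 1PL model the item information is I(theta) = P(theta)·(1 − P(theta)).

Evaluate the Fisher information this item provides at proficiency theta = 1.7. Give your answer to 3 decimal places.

0.106

P = 1/(1+e^{-1.9900}) = 0.8797
P(1−P) = 0.8797 × 0.1203 = 0.1058
I = P(1−P) = 0.10580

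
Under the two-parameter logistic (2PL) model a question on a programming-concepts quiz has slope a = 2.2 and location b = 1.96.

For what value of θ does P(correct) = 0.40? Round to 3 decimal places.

1.776

P(θ) = 1 / (1 + exp(−a(θ − b)))
logit = ln(0.4000/0.6000) = -0.4055
θ = b + logit/(a) = 1.96 + (-0.4055)/2.2000 = 1.7757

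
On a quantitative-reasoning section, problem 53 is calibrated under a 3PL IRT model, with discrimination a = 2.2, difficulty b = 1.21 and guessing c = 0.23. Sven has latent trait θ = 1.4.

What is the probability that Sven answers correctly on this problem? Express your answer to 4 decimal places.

P(θ) = c + (1 − c) · 1 / (1 + exp(−a(θ − b)))
Exponent: 2.2 × (1.4 − 1.21) = 0.4180
1/(1 + e^{-0.4180}) = 0.6030
P = 0.23 + 0.77 × 0.6030 = 0.6943

0.6943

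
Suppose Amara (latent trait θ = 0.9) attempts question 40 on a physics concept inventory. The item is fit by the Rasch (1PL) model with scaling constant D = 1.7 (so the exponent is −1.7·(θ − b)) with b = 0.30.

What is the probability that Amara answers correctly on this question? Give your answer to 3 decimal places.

P(θ) = 1 / (1 + exp(−D·(θ − b)))
Exponent: 1.7 × (0.9 − 0.30) = 1.0200
1/(1 + e^{-1.0200}) = 0.7350
P = 0.7350

0.735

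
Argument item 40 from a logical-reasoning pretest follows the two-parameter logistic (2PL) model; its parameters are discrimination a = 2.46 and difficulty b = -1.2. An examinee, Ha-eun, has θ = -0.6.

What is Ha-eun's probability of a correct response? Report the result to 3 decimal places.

0.814

P(θ) = 1 / (1 + exp(−a(θ − b)))
Exponent: 2.46 × (-0.6 − (-1.2)) = 1.4760
1/(1 + e^{-1.4760}) = 0.8140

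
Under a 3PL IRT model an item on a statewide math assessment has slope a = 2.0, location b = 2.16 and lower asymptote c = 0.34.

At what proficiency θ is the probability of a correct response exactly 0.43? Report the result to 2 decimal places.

1.24

P(θ) = c + (1 − c) · 1 / (1 + exp(−a(θ − b)))
Remove guessing floor: (0.43 − 0.34)/(1 − 0.34) = 0.1364
logit = ln(0.1364/0.8636) = -1.8458
θ = b + logit/(a) = 2.16 + (-1.8458)/2.0000 = 1.2371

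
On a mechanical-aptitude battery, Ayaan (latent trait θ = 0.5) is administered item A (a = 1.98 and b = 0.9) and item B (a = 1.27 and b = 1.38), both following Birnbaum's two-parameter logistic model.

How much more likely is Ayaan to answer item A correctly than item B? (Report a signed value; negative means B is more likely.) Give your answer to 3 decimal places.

P(θ) = 1 / (1 + exp(−a(θ − b)))
P_A = 0.3117
P_B = 0.2465
P_A − P_B = 0.0653

0.065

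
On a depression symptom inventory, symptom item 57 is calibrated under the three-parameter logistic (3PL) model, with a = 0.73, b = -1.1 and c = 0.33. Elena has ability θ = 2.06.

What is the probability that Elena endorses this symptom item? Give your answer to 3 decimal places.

P(θ) = c + (1 − c) · 1 / (1 + exp(−a(θ − b)))
Exponent: 0.73 × (2.06 − (-1.1)) = 2.3068
1/(1 + e^{-2.3068}) = 0.9094
P = 0.33 + 0.67 × 0.9094 = 0.9393

0.939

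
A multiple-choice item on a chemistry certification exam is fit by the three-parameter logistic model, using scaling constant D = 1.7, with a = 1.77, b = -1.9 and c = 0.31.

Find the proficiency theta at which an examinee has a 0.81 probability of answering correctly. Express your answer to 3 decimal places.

-1.578

P(theta) = c + (1 − c) · 1 / (1 + exp(−D·a(theta − b)))
Remove guessing floor: (0.81 − 0.31)/(1 − 0.31) = 0.7246
logit = ln(0.7246/0.2754) = 0.9676
theta = b + logit/(1.7·a) = -1.9 + 0.9676/3.0090 = -1.5784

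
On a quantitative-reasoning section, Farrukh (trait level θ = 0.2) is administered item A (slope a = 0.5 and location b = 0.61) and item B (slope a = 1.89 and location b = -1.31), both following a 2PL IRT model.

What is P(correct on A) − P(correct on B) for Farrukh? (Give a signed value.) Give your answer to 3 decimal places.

-0.497

P(θ) = 1 / (1 + exp(−a(θ − b)))
P_A = 0.4489
P_B = 0.9455
P_A − P_B = -0.4966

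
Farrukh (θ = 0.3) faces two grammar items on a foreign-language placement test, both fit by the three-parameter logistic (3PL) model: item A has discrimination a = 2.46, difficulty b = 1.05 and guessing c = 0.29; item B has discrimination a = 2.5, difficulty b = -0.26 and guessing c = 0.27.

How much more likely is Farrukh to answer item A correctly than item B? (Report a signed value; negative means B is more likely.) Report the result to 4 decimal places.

-0.4687

P(θ) = c + (1 − c) · 1 / (1 + exp(−a(θ − b)))
P_A = 0.3869
P_B = 0.8556
P_A − P_B = -0.4687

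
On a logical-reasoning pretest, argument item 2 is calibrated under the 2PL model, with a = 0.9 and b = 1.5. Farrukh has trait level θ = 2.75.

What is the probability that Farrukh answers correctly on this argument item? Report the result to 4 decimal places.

P(θ) = 1 / (1 + exp(−a(θ − b)))
Exponent: 0.9 × (2.75 − 1.5) = 1.1250
1/(1 + e^{-1.1250}) = 0.7549

0.7549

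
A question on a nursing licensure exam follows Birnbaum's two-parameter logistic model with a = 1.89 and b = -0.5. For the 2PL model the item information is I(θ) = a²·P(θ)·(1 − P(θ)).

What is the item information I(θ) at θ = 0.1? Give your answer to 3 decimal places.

0.658

P = 1/(1+e^{-1.1340}) = 0.7566
P(1−P) = 0.7566 × 0.2434 = 0.1842
I = a² × P(1−P) = 1.89² × 0.1842 = 0.65787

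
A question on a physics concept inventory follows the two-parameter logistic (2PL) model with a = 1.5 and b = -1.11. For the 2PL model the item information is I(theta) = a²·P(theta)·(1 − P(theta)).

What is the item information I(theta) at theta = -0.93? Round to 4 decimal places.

P = 1/(1+e^{-0.2700}) = 0.5671
P(1−P) = 0.5671 × 0.4329 = 0.2455
I = a² × P(1−P) = 1.5² × 0.2455 = 0.55237

0.5524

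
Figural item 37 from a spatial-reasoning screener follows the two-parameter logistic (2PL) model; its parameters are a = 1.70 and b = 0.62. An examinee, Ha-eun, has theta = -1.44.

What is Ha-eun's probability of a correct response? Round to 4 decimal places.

P(theta) = 1 / (1 + exp(−a(theta − b)))
Exponent: 1.70 × (-1.44 − 0.62) = -3.5020
1/(1 + e^{3.5020}) = 0.0293

0.0293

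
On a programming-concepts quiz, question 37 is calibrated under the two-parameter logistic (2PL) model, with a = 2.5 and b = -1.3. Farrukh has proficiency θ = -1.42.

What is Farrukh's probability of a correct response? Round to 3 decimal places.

0.426

P(θ) = 1 / (1 + exp(−a(θ − b)))
Exponent: 2.5 × (-1.42 − (-1.3)) = -0.3000
1/(1 + e^{0.3000}) = 0.4256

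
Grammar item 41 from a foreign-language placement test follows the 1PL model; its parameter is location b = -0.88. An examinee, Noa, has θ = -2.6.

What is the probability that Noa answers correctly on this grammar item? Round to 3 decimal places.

0.152

P(θ) = 1 / (1 + exp(−(θ − b)))
Exponent: (-2.6 − (-0.88)) = -1.7200
1/(1 + e^{1.7200}) = 0.1519
P = 0.1519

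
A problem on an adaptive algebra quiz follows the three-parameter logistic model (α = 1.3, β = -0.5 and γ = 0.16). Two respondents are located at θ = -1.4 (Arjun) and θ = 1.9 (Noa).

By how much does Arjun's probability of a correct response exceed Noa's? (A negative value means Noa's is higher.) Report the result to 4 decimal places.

-0.6055

P(θ) = γ + (1 − γ) · 1 / (1 + exp(−α(θ − β)))
P(Arjun) = 0.3590  [exponent -1.1700]
P(Noa) = 0.9645  [exponent 3.1200]
Difference = 0.3590 − 0.9645 = -0.6055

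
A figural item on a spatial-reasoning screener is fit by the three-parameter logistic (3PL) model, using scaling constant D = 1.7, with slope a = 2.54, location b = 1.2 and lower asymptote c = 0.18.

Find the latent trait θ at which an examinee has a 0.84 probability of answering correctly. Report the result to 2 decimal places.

P(θ) = c + (1 − c) · 1 / (1 + exp(−D·a(θ − b)))
Remove guessing floor: (0.84 − 0.18)/(1 − 0.18) = 0.8049
logit = ln(0.8049/0.1951) = 1.4171
θ = b + logit/(1.7·a) = 1.2 + 1.4171/4.3180 = 1.5282

1.53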